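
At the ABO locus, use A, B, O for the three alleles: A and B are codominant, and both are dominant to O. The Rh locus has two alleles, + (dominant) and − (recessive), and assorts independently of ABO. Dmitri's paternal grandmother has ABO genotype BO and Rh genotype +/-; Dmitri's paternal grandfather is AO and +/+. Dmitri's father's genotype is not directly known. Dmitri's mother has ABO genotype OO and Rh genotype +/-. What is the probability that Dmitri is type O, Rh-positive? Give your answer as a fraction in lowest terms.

7/16

Dmitri's father's ABO genotype from BO × AO: 1/4 AB, 1/4 AO, 1/4 BO, 1/4 OO.
Crossing each possibility with the mother OO and summing P(type O): 1/4·0 + 1/4·1/2 + 1/4·1/2 + 1/4·1 = 1/2.
Similarly for Rh via the father's Rh distribution: P(Rh+) = 7/8.
Independent loci: 1/2 × 7/8 = 7/16.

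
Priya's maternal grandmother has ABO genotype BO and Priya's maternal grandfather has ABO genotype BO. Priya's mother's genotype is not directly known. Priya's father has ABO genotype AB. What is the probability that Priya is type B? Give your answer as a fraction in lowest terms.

Priya's mother's ABO genotype from BO × BO: 1/4 BB, 1/2 BO, 1/4 OO.
Crossing each possibility with the father AB and summing P(type B): 1/4·1/2 + 1/2·1/2 + 1/4·1/2 = 1/2.

1/2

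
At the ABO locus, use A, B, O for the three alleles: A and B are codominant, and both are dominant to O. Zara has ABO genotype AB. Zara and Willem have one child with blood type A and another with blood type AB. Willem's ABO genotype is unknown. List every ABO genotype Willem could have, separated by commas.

For each candidate genotype of Willem, check whether crossing it with AB can produce every observed child phenotype.
  AA → possible child types {A, AB} ✓
  AB → possible child types {A, B, AB} ✓
  AO → possible child types {A, B, AB} ✓
  BB → possible child types {B, AB} ✗
  BO → possible child types {A, B, AB} ✓
  OO → possible child types {A, B} ✗

AA, AB, AO, BO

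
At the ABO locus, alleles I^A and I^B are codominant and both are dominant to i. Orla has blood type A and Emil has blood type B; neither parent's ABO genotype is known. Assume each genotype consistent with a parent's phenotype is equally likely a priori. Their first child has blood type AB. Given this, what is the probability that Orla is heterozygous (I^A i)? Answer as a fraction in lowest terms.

1/3

Possible genotypes: Orla ∈ {I^A I^A, I^A i}; Emil ∈ {I^B I^B, I^B i}.
Weight each parental genotype pair by prior × P(type-AB child):
  I^A I^A × I^B I^B: posterior weight 4/9.
  I^A I^A × I^B i: posterior weight 2/9.
  I^A i × I^B I^B: posterior weight 2/9.
  I^A i × I^B i: posterior weight 1/9.
Sum the posterior weight over pairs where Orla is I^A i: 1/3.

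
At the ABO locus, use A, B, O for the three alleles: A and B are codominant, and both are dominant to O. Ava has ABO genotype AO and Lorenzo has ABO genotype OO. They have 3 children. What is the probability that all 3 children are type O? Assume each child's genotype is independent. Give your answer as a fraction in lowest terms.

ABO cross AO × OO → 1/2 O, 1/2 A.
So P(type O) = 1/2 per child.
All 3 independent: (1/2)^3 = 1/8.

1/8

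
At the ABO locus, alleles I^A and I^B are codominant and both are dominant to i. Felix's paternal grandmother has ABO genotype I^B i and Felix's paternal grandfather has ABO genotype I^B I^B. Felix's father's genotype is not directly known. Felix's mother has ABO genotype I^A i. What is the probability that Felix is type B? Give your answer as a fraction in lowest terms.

3/8

Felix's father's ABO genotype from I^B i × I^B I^B: 1/2 I^B I^B, 1/2 I^B i.
Crossing each possibility with the mother I^A i and summing P(type B): 1/2·1/2 + 1/2·1/4 = 3/8.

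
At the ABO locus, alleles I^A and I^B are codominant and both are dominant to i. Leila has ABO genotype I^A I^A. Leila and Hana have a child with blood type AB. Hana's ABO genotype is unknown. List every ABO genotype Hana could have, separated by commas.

I^A I^B, I^B I^B, I^B i

For each candidate genotype of Hana, check whether crossing it with I^A I^A can produce every observed child phenotype.
  I^A I^A → possible child types {A} ✗
  I^A I^B → possible child types {A, AB} ✓
  I^A i → possible child types {A} ✗
  I^B I^B → possible child types {AB} ✓
  I^B i → possible child types {A, AB} ✓
  i i → possible child types {A} ✗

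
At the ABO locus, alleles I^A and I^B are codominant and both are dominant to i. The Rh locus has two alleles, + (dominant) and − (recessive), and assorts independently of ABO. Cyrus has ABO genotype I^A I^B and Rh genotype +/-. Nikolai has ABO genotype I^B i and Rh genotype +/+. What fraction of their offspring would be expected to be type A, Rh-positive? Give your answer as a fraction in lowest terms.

1/4

ABO cross I^A I^B × I^B i → offspring phenotypes: 1/4 A, 1/2 B, 1/4 AB.
Rh cross +/- × +/+ → 1 Rh+.
Independent loci: P(type A, Rh-positive) = 1/4 × 1 = 1/4.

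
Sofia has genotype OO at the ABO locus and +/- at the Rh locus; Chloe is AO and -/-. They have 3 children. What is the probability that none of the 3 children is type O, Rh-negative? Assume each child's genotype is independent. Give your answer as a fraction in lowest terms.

27/64

ABO cross OO × AO → 1/2 O, 1/2 A.
Rh cross +/- × -/- → 1/2 Rh+, 1/2 Rh-; so P(type O, Rh-negative) = 1/2 × 1/2 = 1/4 per child.
P(not type O, Rh-negative) = 3/4 for one child; (3/4)^3 = 27/64.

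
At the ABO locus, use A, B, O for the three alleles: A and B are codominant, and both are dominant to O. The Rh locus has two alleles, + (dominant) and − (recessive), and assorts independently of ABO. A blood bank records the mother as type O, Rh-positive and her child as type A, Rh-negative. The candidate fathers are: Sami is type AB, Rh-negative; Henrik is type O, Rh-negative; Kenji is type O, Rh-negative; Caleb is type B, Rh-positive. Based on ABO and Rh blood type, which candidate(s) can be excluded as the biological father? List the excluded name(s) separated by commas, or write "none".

A candidate is excluded only if no genotype consistent with his phenotype could produce a type A, Rh-negative child with a type O, Rh-positive mother.
Henrik (type O, Rh-): no genotype consistent with that phenotype can produce a type-A Rh- child with a type-O mother.
Kenji (type O, Rh-): no genotype consistent with that phenotype can produce a type-A Rh- child with a type-O mother.
Caleb (type B, Rh+): no genotype consistent with that phenotype can produce a type-A Rh- child with a type-O mother.

Henrik, Kenji, Caleb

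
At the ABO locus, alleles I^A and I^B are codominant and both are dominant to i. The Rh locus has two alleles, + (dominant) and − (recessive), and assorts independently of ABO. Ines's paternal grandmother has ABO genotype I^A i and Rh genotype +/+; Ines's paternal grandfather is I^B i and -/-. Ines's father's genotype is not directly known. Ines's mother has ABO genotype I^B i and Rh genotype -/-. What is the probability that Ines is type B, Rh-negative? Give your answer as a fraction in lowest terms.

1/4

Ines's father's ABO genotype from I^A i × I^B i: 1/4 I^A I^B, 1/4 I^A i, 1/4 I^B i, 1/4 i i.
Crossing each possibility with the mother I^B i and summing P(type B): 1/4·1/2 + 1/4·1/4 + 1/4·3/4 + 1/4·1/2 = 1/2.
Similarly for Rh via the father's Rh distribution: P(Rh-) = 1/2.
Independent loci: 1/2 × 1/2 = 1/4.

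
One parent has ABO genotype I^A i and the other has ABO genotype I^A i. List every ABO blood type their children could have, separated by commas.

Gametes from I^A i × I^A i give offspring ABO genotypes I^A I^A, I^A i, i i, i.e. phenotypes O, A.

O, A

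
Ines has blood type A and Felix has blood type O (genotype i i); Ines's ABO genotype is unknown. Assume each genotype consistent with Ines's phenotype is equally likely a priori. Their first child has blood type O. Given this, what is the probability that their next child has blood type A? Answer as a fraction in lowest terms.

Possible genotypes: Ines ∈ {I^A I^A, I^A i}; Felix ∈ {i i}.
Weight each parental genotype pair by prior × P(type-O child):
  I^A i × i i: posterior weight 1; P(next child type A) = 1/2.
Weighted sum = 1/2.

1/2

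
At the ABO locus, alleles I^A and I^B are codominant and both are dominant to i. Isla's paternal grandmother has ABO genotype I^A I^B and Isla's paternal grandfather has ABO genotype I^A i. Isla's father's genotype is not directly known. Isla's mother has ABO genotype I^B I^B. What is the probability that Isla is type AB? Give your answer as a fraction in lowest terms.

1/2

Isla's father's ABO genotype from I^A I^B × I^A i: 1/4 I^A I^A, 1/4 I^A I^B, 1/4 I^A i, 1/4 I^B i.
Crossing each possibility with the mother I^B I^B and summing P(type AB): 1/4·1 + 1/4·1/2 + 1/4·1/2 + 1/4·0 = 1/2.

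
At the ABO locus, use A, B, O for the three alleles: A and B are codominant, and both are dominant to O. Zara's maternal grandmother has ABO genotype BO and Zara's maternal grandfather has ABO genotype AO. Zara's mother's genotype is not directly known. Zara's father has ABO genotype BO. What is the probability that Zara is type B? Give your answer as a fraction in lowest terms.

Zara's mother's ABO genotype from BO × AO: 1/4 AB, 1/4 AO, 1/4 BO, 1/4 OO.
Crossing each possibility with the father BO and summing P(type B): 1/4·1/2 + 1/4·1/4 + 1/4·3/4 + 1/4·1/2 = 1/2.

1/2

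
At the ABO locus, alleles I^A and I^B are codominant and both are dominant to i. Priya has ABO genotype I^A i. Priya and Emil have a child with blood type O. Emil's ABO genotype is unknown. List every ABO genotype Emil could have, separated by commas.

For each candidate genotype of Emil, check whether crossing it with I^A i can produce every observed child phenotype.
  I^A I^A → possible child types {A} ✗
  I^A I^B → possible child types {A, B, AB} ✗
  I^A i → possible child types {O, A} ✓
  I^B I^B → possible child types {B, AB} ✗
  I^B i → possible child types {O, A, B, AB} ✓
  i i → possible child types {O, A} ✓

I^A i, I^B i, i i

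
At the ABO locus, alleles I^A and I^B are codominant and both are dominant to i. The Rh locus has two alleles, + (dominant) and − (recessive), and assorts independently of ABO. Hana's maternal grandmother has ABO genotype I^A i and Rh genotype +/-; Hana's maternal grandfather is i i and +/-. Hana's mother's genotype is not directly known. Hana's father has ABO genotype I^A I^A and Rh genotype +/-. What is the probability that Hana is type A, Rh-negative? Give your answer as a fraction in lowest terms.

1/4

Hana's mother's ABO genotype from I^A i × i i: 1/2 I^A i, 1/2 i i.
Crossing each possibility with the father I^A I^A and summing P(type A): 1/2·1 + 1/2·1 = 1.
Similarly for Rh via the mother's Rh distribution: P(Rh-) = 1/4.
Independent loci: 1 × 1/4 = 1/4.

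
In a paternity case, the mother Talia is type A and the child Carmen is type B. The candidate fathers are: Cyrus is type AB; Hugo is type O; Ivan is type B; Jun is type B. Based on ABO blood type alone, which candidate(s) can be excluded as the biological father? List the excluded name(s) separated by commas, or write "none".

Hugo

A candidate is excluded only if no genotype consistent with his phenotype could produce a type B child with a type A mother.
Hugo (type O): no genotype consistent with that phenotype can produce a type-B child with a type-A mother.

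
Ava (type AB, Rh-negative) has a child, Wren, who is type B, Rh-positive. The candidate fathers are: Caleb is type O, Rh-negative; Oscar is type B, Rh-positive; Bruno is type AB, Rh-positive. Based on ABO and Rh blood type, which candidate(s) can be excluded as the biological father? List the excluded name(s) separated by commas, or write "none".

A candidate is excluded only if no genotype consistent with his phenotype could produce a type B, Rh-positive child with a type AB, Rh-negative mother.
Caleb (type O, Rh-): no genotype consistent with that phenotype can produce a type-B Rh+ child with a type-AB mother.

Caleb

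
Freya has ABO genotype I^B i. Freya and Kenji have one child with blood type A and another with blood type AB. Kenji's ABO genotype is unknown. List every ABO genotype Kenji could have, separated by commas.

For each candidate genotype of Kenji, check whether crossing it with I^B i can produce every observed child phenotype.
  I^A I^A → possible child types {A, AB} ✓
  I^A I^B → possible child types {A, B, AB} ✓
  I^A i → possible child types {O, A, B, AB} ✓
  I^B I^B → possible child types {B} ✗
  I^B i → possible child types {O, B} ✗
  i i → possible child types {O, B} ✗

I^A I^A, I^A I^B, I^A i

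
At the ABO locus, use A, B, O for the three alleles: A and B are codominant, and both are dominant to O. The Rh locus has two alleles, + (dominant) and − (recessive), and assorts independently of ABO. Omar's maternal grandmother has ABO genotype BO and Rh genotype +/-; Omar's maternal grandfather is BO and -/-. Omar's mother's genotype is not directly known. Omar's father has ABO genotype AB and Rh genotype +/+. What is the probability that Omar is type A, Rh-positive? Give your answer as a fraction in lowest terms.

Omar's mother's ABO genotype from BO × BO: 1/4 BB, 1/2 BO, 1/4 OO.
Crossing each possibility with the father AB and summing P(type A): 1/4·0 + 1/2·1/4 + 1/4·1/2 = 1/4.
Similarly for Rh via the mother's Rh distribution: P(Rh+) = 1.
Independent loci: 1/4 × 1 = 1/4.

1/4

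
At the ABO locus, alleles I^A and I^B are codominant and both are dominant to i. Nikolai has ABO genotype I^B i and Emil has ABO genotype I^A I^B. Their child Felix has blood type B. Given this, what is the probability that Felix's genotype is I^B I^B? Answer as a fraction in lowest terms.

1/2

Cross I^B i × I^A I^B → 1/4 I^A I^B, 1/4 I^A i, 1/4 I^B I^B, 1/4 I^B i.
Type-B genotypes among offspring: I^B I^B (1/4), I^B i (1/4); total 1/2.
P(I^B I^B | type B) = (1/4) / (1/2) = 1/2.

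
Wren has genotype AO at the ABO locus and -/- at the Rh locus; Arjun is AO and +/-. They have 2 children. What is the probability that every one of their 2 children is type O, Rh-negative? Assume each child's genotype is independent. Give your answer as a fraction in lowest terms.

1/64

ABO cross AO × AO → 1/4 O, 3/4 A.
Rh cross -/- × +/- → 1/2 Rh+, 1/2 Rh-; so P(type O, Rh-negative) = 1/4 × 1/2 = 1/8 per child.
All 2 independent: (1/8)^2 = 1/64.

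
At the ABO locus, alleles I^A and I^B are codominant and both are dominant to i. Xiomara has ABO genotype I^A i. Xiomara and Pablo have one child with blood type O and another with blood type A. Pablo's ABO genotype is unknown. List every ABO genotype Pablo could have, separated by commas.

I^A i, I^B i, i i

For each candidate genotype of Pablo, check whether crossing it with I^A i can produce every observed child phenotype.
  I^A I^A → possible child types {A} ✗
  I^A I^B → possible child types {A, B, AB} ✗
  I^A i → possible child types {O, A} ✓
  I^B I^B → possible child types {B, AB} ✗
  I^B i → possible child types {O, A, B, AB} ✓
  i i → possible child types {O, A} ✓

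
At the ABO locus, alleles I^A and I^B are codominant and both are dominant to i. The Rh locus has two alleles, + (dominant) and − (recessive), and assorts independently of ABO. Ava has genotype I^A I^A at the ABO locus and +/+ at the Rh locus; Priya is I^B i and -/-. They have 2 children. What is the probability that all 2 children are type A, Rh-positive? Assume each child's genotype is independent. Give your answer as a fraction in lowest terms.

1/4

ABO cross I^A I^A × I^B i → 1/2 A, 1/2 AB.
Rh cross +/+ × -/- → 1 Rh+; so P(type A, Rh-positive) = 1/2 × 1 = 1/2 per child.
All 2 independent: (1/2)^2 = 1/4.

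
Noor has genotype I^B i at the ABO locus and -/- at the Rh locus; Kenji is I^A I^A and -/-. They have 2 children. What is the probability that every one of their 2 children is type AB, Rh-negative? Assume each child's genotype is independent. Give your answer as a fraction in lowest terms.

ABO cross I^B i × I^A I^A → 1/2 A, 1/2 AB.
Rh cross -/- × -/- → 1 Rh-; so P(type AB, Rh-negative) = 1/2 × 1 = 1/2 per child.
All 2 independent: (1/2)^2 = 1/4.

1/4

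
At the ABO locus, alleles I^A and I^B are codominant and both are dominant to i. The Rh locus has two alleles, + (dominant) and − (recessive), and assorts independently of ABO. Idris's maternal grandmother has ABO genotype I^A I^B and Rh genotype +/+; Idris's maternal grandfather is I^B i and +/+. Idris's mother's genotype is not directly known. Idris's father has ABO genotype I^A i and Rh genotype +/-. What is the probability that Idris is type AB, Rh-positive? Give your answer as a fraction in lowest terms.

Idris's mother's ABO genotype from I^A I^B × I^B i: 1/4 I^A I^B, 1/4 I^A i, 1/4 I^B I^B, 1/4 I^B i.
Crossing each possibility with the father I^A i and summing P(type AB): 1/4·1/4 + 1/4·0 + 1/4·1/2 + 1/4·1/4 = 1/4.
Similarly for Rh via the mother's Rh distribution: P(Rh+) = 1.
Independent loci: 1/4 × 1 = 1/4.

1/4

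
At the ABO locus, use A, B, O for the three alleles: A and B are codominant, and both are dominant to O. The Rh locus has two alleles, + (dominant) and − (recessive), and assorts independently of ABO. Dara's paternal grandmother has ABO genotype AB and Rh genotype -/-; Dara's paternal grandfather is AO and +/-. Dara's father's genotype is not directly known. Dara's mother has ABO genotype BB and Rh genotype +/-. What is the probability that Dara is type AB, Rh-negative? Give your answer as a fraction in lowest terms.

Dara's father's ABO genotype from AB × AO: 1/4 AA, 1/4 AB, 1/4 AO, 1/4 BO.
Crossing each possibility with the mother BB and summing P(type AB): 1/4·1 + 1/4·1/2 + 1/4·1/2 + 1/4·0 = 1/2.
Similarly for Rh via the father's Rh distribution: P(Rh-) = 3/8.
Independent loci: 1/2 × 3/8 = 3/16.

3/16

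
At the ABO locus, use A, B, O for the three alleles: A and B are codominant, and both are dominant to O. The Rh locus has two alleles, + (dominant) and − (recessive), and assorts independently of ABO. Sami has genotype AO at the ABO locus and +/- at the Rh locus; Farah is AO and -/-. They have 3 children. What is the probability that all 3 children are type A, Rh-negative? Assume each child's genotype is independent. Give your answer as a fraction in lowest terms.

27/512

ABO cross AO × AO → 1/4 O, 3/4 A.
Rh cross +/- × -/- → 1/2 Rh+, 1/2 Rh-; so P(type A, Rh-negative) = 3/4 × 1/2 = 3/8 per child.
All 3 independent: (3/8)^3 = 27/512.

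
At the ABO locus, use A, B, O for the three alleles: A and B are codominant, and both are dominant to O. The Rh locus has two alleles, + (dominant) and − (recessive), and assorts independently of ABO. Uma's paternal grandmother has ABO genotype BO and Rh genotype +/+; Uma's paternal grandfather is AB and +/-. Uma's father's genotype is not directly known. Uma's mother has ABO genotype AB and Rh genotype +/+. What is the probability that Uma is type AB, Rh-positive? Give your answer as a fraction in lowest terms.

Uma's father's ABO genotype from BO × AB: 1/4 AB, 1/4 AO, 1/4 BB, 1/4 BO.
Crossing each possibility with the mother AB and summing P(type AB): 1/4·1/2 + 1/4·1/4 + 1/4·1/2 + 1/4·1/4 = 3/8.
Similarly for Rh via the father's Rh distribution: P(Rh+) = 1.
Independent loci: 3/8 × 1 = 3/8.

3/8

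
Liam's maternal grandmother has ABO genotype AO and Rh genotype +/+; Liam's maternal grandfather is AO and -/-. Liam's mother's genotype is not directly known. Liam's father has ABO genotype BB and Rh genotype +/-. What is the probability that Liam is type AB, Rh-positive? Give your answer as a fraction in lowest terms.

Liam's mother's ABO genotype from AO × AO: 1/4 AA, 1/2 AO, 1/4 OO.
Crossing each possibility with the father BB and summing P(type AB): 1/4·1 + 1/2·1/2 + 1/4·0 = 1/2.
Similarly for Rh via the mother's Rh distribution: P(Rh+) = 3/4.
Independent loci: 1/2 × 3/4 = 3/8.

3/8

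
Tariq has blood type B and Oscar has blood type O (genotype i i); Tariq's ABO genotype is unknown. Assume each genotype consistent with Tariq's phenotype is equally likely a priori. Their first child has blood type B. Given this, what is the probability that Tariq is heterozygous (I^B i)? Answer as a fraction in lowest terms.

1/3

Possible genotypes: Tariq ∈ {I^B I^B, I^B i}; Oscar ∈ {i i}.
Weight each parental genotype pair by prior × P(type-B child):
  I^B I^B × i i: posterior weight 2/3.
  I^B i × i i: posterior weight 1/3.
Sum the posterior weight over pairs where Tariq is I^B i: 1/3.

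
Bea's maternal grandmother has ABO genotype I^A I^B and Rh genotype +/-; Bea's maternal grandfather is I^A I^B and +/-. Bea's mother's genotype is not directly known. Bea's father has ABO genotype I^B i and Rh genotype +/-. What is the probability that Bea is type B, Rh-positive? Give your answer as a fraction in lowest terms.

Bea's mother's ABO genotype from I^A I^B × I^A I^B: 1/4 I^A I^A, 1/2 I^A I^B, 1/4 I^B I^B.
Crossing each possibility with the father I^B i and summing P(type B): 1/4·0 + 1/2·1/2 + 1/4·1 = 1/2.
Similarly for Rh via the mother's Rh distribution: P(Rh+) = 3/4.
Independent loci: 1/2 × 3/4 = 3/8.

3/8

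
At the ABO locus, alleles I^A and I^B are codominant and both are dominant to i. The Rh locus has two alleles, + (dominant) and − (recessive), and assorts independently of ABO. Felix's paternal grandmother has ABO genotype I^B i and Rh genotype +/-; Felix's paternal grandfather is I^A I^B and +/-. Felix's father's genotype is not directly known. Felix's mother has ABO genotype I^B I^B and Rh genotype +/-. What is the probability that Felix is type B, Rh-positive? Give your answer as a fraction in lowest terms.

Felix's father's ABO genotype from I^B i × I^A I^B: 1/4 I^A I^B, 1/4 I^A i, 1/4 I^B I^B, 1/4 I^B i.
Crossing each possibility with the mother I^B I^B and summing P(type B): 1/4·1/2 + 1/4·1/2 + 1/4·1 + 1/4·1 = 3/4.
Similarly for Rh via the father's Rh distribution: P(Rh+) = 3/4.
Independent loci: 3/4 × 3/4 = 9/16.

9/16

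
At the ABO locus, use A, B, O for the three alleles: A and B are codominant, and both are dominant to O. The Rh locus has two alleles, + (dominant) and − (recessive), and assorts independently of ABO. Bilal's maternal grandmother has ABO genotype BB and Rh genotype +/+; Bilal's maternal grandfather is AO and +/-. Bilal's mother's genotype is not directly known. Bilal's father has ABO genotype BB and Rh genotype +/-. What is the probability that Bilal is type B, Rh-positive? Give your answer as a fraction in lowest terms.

Bilal's mother's ABO genotype from BB × AO: 1/2 AB, 1/2 BO.
Crossing each possibility with the father BB and summing P(type B): 1/2·1/2 + 1/2·1 = 3/4.
Similarly for Rh via the mother's Rh distribution: P(Rh+) = 7/8.
Independent loci: 3/4 × 7/8 = 21/32.

21/32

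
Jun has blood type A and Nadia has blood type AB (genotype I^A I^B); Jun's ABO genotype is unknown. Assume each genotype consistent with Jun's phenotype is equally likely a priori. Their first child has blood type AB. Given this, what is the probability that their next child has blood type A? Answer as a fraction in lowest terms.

Possible genotypes: Jun ∈ {I^A I^A, I^A i}; Nadia ∈ {I^A I^B}.
Weight each parental genotype pair by prior × P(type-AB child):
  I^A I^A × I^A I^B: posterior weight 2/3; P(next child type A) = 1/2.
  I^A i × I^A I^B: posterior weight 1/3; P(next child type A) = 1/2.
Weighted sum = 1/2.

1/2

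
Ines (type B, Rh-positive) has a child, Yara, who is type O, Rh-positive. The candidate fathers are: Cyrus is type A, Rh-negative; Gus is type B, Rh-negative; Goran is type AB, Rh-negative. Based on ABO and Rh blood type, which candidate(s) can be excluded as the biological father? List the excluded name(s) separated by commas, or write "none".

A candidate is excluded only if no genotype consistent with his phenotype could produce a type O, Rh-positive child with a type B, Rh-positive mother.
Goran (type AB, Rh-): no genotype consistent with that phenotype can produce a type-O Rh+ child with a type-B mother.

Goran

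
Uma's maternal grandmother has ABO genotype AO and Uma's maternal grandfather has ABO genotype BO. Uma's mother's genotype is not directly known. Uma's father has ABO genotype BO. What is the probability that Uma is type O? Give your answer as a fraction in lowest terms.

1/4

Uma's mother's ABO genotype from AO × BO: 1/4 AB, 1/4 AO, 1/4 BO, 1/4 OO.
Crossing each possibility with the father BO and summing P(type O): 1/4·0 + 1/4·1/4 + 1/4·1/4 + 1/4·1/2 = 1/4.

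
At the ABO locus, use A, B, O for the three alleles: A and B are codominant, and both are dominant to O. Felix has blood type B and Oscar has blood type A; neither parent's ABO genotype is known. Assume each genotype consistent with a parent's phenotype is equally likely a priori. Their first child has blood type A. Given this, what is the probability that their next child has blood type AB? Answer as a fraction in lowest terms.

5/12

Possible genotypes: Felix ∈ {BB, BO}; Oscar ∈ {AA, AO}.
Weight each parental genotype pair by prior × P(type-A child):
  BO × AA: posterior weight 2/3; P(next child type AB) = 1/2.
  BO × AO: posterior weight 1/3; P(next child type AB) = 1/4.
Weighted sum = 5/12.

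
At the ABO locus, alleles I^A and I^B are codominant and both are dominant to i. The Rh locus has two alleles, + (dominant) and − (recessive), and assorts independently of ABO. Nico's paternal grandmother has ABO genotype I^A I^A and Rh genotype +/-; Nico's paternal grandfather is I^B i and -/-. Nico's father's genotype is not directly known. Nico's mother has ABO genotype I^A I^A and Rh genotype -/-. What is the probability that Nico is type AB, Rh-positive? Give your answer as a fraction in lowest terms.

Nico's father's ABO genotype from I^A I^A × I^B i: 1/2 I^A I^B, 1/2 I^A i.
Crossing each possibility with the mother I^A I^A and summing P(type AB): 1/2·1/2 + 1/2·0 = 1/4.
Similarly for Rh via the father's Rh distribution: P(Rh+) = 1/4.
Independent loci: 1/4 × 1/4 = 1/16.

1/16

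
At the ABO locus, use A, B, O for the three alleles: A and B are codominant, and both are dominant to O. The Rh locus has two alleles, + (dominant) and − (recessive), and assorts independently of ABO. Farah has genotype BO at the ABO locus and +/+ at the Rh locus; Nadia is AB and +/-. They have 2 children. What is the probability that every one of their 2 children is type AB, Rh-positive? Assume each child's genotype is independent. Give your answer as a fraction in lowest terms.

ABO cross BO × AB → 1/4 A, 1/2 B, 1/4 AB.
Rh cross +/+ × +/- → 1 Rh+; so P(type AB, Rh-positive) = 1/4 × 1 = 1/4 per child.
All 2 independent: (1/4)^2 = 1/16.

1/16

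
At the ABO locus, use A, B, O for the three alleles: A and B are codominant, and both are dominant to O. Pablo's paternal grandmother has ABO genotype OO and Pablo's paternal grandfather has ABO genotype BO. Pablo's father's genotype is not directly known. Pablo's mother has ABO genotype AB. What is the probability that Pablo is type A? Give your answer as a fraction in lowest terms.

Pablo's father's ABO genotype from OO × BO: 1/2 BO, 1/2 OO.
Crossing each possibility with the mother AB and summing P(type A): 1/2·1/4 + 1/2·1/2 = 3/8.

3/8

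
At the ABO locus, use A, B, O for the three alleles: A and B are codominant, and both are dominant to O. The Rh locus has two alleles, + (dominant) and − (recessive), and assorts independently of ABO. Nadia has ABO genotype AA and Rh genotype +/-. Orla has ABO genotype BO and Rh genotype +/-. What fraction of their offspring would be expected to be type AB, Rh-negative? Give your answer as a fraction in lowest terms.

ABO cross AA × BO → offspring phenotypes: 1/2 A, 1/2 AB.
Rh cross +/- × +/- → 3/4 Rh+, 1/4 Rh-.
Independent loci: P(type AB, Rh-negative) = 1/2 × 1/4 = 1/8.

1/8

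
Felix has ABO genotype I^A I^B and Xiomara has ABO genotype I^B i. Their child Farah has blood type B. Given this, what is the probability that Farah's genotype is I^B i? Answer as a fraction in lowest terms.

1/2

Cross I^A I^B × I^B i → 1/4 I^A I^B, 1/4 I^A i, 1/4 I^B I^B, 1/4 I^B i.
Type-B genotypes among offspring: I^B I^B (1/4), I^B i (1/4); total 1/2.
P(I^B i | type B) = (1/4) / (1/2) = 1/2.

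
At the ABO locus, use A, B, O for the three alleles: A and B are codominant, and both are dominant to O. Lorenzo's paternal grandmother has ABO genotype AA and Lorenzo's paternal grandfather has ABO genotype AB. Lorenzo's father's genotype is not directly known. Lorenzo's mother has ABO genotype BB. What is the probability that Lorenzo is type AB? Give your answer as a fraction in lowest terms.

3/4

Lorenzo's father's ABO genotype from AA × AB: 1/2 AA, 1/2 AB.
Crossing each possibility with the mother BB and summing P(type AB): 1/2·1 + 1/2·1/2 = 3/4.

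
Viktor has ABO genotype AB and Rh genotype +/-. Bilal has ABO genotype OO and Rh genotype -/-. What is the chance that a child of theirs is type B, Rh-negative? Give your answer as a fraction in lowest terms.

1/4

ABO cross AB × OO → offspring phenotypes: 1/2 A, 1/2 B.
Rh cross +/- × -/- → 1/2 Rh+, 1/2 Rh-.
Independent loci: P(type B, Rh-negative) = 1/2 × 1/2 = 1/4.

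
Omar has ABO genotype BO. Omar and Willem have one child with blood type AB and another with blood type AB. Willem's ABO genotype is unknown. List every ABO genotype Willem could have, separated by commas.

For each candidate genotype of Willem, check whether crossing it with BO can produce every observed child phenotype.
  AA → possible child types {A, AB} ✓
  AB → possible child types {A, B, AB} ✓
  AO → possible child types {O, A, B, AB} ✓
  BB → possible child types {B} ✗
  BO → possible child types {O, B} ✗
  OO → possible child types {O, B} ✗

AA, AB, AO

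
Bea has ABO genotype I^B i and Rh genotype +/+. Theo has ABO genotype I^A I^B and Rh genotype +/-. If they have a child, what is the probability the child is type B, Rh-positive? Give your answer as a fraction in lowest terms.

1/2

ABO cross I^B i × I^A I^B → offspring phenotypes: 1/4 A, 1/2 B, 1/4 AB.
Rh cross +/+ × +/- → 1 Rh+.
Independent loci: P(type B, Rh-positive) = 1/2 × 1 = 1/2.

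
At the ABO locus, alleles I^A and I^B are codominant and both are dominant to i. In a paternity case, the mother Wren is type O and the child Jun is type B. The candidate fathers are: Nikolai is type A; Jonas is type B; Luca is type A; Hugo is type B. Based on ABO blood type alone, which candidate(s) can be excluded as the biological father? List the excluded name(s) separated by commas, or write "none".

A candidate is excluded only if no genotype consistent with his phenotype could produce a type B child with a type O mother.
Nikolai (type A): no genotype consistent with that phenotype can produce a type-B child with a type-O mother.
Luca (type A): no genotype consistent with that phenotype can produce a type-B child with a type-O mother.

Nikolai, Luca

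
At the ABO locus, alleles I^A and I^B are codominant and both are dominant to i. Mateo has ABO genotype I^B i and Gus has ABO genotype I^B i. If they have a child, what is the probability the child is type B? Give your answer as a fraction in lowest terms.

3/4

ABO cross I^B i × I^B i → offspring phenotypes: 1/4 O, 3/4 B.
So P(type B) = 3/4.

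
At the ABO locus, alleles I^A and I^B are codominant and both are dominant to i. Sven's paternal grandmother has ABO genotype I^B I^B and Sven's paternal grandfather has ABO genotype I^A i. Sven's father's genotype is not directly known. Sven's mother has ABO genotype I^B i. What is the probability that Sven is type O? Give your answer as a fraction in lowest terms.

1/8

Sven's father's ABO genotype from I^B I^B × I^A i: 1/2 I^A I^B, 1/2 I^B i.
Crossing each possibility with the mother I^B i and summing P(type O): 1/2·0 + 1/2·1/4 = 1/8.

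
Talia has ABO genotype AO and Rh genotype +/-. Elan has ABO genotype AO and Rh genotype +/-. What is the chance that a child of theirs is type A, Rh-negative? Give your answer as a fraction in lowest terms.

3/16

ABO cross AO × AO → offspring phenotypes: 1/4 O, 3/4 A.
Rh cross +/- × +/- → 3/4 Rh+, 1/4 Rh-.
Independent loci: P(type A, Rh-negative) = 3/4 × 1/4 = 3/16.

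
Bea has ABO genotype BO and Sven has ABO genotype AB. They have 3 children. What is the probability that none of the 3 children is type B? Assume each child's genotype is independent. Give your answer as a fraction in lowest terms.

ABO cross BO × AB → 1/4 A, 1/2 B, 1/4 AB.
So P(type B) = 1/2 per child.
P(not type B) = 1/2 for one child; (1/2)^3 = 1/8.

1/8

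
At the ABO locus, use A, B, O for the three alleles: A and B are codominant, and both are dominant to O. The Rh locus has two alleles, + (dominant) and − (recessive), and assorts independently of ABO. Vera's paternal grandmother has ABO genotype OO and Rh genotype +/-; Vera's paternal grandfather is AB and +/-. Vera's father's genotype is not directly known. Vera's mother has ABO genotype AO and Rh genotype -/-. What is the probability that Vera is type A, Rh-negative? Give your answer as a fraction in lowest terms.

Vera's father's ABO genotype from OO × AB: 1/2 AO, 1/2 BO.
Crossing each possibility with the mother AO and summing P(type A): 1/2·3/4 + 1/2·1/4 = 1/2.
Similarly for Rh via the father's Rh distribution: P(Rh-) = 1/2.
Independent loci: 1/2 × 1/2 = 1/4.

1/4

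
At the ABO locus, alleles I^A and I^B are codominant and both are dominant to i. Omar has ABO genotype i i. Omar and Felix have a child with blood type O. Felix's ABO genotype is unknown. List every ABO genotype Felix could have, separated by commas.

I^A i, I^B i, i i

For each candidate genotype of Felix, check whether crossing it with i i can produce every observed child phenotype.
  I^A I^A → possible child types {A} ✗
  I^A I^B → possible child types {A, B} ✗
  I^A i → possible child types {O, A} ✓
  I^B I^B → possible child types {B} ✗
  I^B i → possible child types {O, B} ✓
  i i → possible child types {O} ✓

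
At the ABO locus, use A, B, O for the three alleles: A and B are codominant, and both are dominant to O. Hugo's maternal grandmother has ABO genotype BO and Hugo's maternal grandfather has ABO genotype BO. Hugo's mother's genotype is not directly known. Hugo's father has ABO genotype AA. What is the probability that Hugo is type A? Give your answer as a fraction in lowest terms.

Hugo's mother's ABO genotype from BO × BO: 1/4 BB, 1/2 BO, 1/4 OO.
Crossing each possibility with the father AA and summing P(type A): 1/4·0 + 1/2·1/2 + 1/4·1 = 1/2.

1/2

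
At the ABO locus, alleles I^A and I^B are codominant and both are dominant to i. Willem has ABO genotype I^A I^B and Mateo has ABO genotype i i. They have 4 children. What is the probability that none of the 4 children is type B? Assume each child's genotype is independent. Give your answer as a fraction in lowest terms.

1/16

ABO cross I^A I^B × i i → 1/2 A, 1/2 B.
So P(type B) = 1/2 per child.
P(not type B) = 1/2 for one child; (1/2)^4 = 1/16.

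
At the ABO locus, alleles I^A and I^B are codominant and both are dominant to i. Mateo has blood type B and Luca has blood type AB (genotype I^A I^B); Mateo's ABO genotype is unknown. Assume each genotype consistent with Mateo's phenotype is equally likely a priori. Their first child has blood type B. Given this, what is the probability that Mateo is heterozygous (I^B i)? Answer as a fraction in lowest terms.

1/2

Possible genotypes: Mateo ∈ {I^B I^B, I^B i}; Luca ∈ {I^A I^B}.
Weight each parental genotype pair by prior × P(type-B child):
  I^B I^B × I^A I^B: posterior weight 1/2.
  I^B i × I^A I^B: posterior weight 1/2.
Sum the posterior weight over pairs where Mateo is I^B i: 1/2.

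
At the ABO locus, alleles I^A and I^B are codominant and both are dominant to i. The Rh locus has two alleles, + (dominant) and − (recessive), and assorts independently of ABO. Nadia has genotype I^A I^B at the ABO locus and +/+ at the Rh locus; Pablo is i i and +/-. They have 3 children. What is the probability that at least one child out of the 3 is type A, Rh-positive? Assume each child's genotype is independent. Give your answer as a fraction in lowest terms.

ABO cross I^A I^B × i i → 1/2 A, 1/2 B.
Rh cross +/+ × +/- → 1 Rh+; so P(type A, Rh-positive) = 1/2 × 1 = 1/2 per child.
P(none) = (1/2)^3 = 1/8; P(at least one) = 1 − 1/8 = 7/8.

7/8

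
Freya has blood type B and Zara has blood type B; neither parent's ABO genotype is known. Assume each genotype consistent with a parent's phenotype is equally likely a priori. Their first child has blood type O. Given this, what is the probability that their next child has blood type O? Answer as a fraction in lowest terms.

Possible genotypes: Freya ∈ {I^B I^B, I^B i}; Zara ∈ {I^B I^B, I^B i}.
Weight each parental genotype pair by prior × P(type-O child):
  I^B i × I^B i: posterior weight 1; P(next child type O) = 1/4.
Weighted sum = 1/4.

1/4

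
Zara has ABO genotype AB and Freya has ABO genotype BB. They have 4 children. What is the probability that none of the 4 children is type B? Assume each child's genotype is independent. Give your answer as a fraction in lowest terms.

ABO cross AB × BB → 1/2 B, 1/2 AB.
So P(type B) = 1/2 per child.
P(not type B) = 1/2 for one child; (1/2)^4 = 1/16.

1/16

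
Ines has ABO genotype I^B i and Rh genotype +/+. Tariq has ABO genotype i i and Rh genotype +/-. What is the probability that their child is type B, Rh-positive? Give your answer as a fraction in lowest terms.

1/2

ABO cross I^B i × i i → offspring phenotypes: 1/2 O, 1/2 B.
Rh cross +/+ × +/- → 1 Rh+.
Independent loci: P(type B, Rh-positive) = 1/2 × 1 = 1/2.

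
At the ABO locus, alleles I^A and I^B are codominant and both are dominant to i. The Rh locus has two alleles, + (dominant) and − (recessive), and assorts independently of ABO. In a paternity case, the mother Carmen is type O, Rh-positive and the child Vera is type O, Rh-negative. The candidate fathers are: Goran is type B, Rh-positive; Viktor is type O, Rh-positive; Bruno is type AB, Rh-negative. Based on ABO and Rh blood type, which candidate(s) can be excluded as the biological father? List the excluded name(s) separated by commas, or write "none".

Bruno

A candidate is excluded only if no genotype consistent with his phenotype could produce a type O, Rh-negative child with a type O, Rh-positive mother.
Bruno (type AB, Rh-): no genotype consistent with that phenotype can produce a type-O Rh- child with a type-O mother.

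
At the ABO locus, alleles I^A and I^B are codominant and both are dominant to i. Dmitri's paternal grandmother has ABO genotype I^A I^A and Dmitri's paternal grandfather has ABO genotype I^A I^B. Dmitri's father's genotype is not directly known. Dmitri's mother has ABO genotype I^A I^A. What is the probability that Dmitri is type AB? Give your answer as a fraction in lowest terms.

1/4

Dmitri's father's ABO genotype from I^A I^A × I^A I^B: 1/2 I^A I^A, 1/2 I^A I^B.
Crossing each possibility with the mother I^A I^A and summing P(type AB): 1/2·0 + 1/2·1/2 = 1/4.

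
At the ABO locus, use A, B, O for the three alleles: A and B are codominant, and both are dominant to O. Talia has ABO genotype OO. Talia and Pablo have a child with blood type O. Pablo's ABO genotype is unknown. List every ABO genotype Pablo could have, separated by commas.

For each candidate genotype of Pablo, check whether crossing it with OO can produce every observed child phenotype.
  AA → possible child types {A} ✗
  AB → possible child types {A, B} ✗
  AO → possible child types {O, A} ✓
  BB → possible child types {B} ✗
  BO → possible child types {O, B} ✓
  OO → possible child types {O} ✓

AO, BO, OO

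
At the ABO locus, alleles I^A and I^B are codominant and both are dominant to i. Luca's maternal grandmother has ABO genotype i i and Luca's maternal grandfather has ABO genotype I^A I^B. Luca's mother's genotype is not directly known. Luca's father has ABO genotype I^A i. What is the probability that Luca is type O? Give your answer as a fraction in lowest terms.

Luca's mother's ABO genotype from i i × I^A I^B: 1/2 I^A i, 1/2 I^B i.
Crossing each possibility with the father I^A i and summing P(type O): 1/2·1/4 + 1/2·1/4 = 1/4.

1/4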